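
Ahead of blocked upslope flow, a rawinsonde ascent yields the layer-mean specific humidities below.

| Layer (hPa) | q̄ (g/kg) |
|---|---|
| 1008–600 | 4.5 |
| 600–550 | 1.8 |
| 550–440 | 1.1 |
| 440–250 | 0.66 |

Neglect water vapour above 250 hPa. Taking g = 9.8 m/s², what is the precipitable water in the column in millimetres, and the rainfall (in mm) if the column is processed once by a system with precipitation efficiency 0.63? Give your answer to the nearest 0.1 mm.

PW ≈ 22.2 mm; rainfall ≈ 14.0 mm

Precipitable water is the column-integrated vapour mass per unit area: PW = (1/g) Σ q̄ Δp, with q in kg/kg and Δp in Pa (1 kg/m² of water = 1 mm).
Layer 1008–600 hPa: Δp = 408 hPa = 40800 Pa, q̄ = 0.0045 kg/kg → 0.0045 × 40800 / 9.8 = 18.73 mm
Layer 600–550 hPa: Δp = 50 hPa = 5000 Pa, q̄ = 0.0018 kg/kg → 0.0018 × 5000 / 9.8 = 0.92 mm
Layer 550–440 hPa: Δp = 110 hPa = 11000 Pa, q̄ = 0.0011 kg/kg → 0.0011 × 11000 / 9.8 = 1.23 mm
Layer 440–250 hPa: Δp = 190 hPa = 19000 Pa, q̄ = 0.00066 kg/kg → 0.00066 × 19000 / 9.8 = 1.28 mm
PW = 18.73 + 0.92 + 1.23 + 1.28 = 22.16 ≈ 22.2 mm.
Rainfall = ε × PW = 0.63 × 22.2 = 14.0 mm.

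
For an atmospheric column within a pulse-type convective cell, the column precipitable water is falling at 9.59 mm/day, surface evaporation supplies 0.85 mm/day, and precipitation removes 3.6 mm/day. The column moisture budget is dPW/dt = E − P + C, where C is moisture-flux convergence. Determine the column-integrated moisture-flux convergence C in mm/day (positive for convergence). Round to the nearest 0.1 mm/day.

dPW/dt = -9.59 mm/day.
C = dPW/dt − E + P = (-9.59) − 0.85 + 3.6 = -6.8 mm/day.

C ≈ -6.8 mm/day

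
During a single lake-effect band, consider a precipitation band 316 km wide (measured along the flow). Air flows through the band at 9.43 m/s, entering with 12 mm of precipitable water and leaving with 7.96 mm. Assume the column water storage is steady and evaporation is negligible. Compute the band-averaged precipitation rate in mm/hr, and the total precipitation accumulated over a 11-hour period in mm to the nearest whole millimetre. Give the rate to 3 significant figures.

Column moisture flux per unit crosswind length is F = V × PW.
Inflow: F_in = 9.43 × 12 = 113.16 mm·m/s
Outflow: F_out = 9.43 × 7.96 = 75.0628 mm·m/s
Steady-state rate R = (F_in − F_out)/L = (113.16 − 75.0628) / 316000 m = 1.206e-04 mm/s.
R = 1.206e-04 × 3600 = 0.434 mm/hr.
Over 11 h: total = 0.434 × 11 = 4.774 ≈ 5 mm.

R ≈ 0.434 mm/hr; total ≈ 5 mm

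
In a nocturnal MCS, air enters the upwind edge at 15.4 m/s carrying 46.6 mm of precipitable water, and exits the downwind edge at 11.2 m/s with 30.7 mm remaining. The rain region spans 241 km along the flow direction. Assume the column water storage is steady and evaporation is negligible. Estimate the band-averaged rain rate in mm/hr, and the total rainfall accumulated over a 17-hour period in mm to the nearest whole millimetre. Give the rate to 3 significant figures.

Column moisture flux per unit crosswind length is F = V × PW.
Inflow: F_in = 15.4 × 46.6 = 717.64 mm·m/s
Outflow: F_out = 11.2 × 30.7 = 343.84 mm·m/s
Steady-state rate R = (F_in − F_out)/L = (717.64 − 343.84) / 241000 m = 1.551e-03 mm/s.
R = 1.551e-03 × 3600 = 5.58 mm/hr.
Over 17 h: total = 5.58 × 17 = 94.86 ≈ 95 mm.

R ≈ 5.58 mm/hr; total ≈ 95 mm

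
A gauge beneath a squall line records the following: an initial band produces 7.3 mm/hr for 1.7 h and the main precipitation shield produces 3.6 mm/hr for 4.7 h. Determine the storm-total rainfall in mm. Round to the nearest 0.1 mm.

total ≈ 29.3 mm

Total = Σ Rᵢ Δtᵢ = 7.3 × 1.7 + 3.6 × 4.7
      = 12.41 + 16.92 = 29.3 mm.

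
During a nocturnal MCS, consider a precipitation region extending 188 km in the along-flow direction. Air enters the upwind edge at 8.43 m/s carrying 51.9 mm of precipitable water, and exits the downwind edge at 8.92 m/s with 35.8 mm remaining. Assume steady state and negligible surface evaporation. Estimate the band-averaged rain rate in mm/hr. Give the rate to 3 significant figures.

Column moisture flux per unit crosswind length is F = V × PW.
Inflow: F_in = 8.43 × 51.9 = 437.517 mm·m/s
Outflow: F_out = 8.92 × 35.8 = 319.336 mm·m/s
Steady-state rate R = (F_in − F_out)/L = (437.517 − 319.336) / 188000 m = 6.286e-04 mm/s.
R = 6.286e-04 × 3600 = 2.26 mm/hr.

R ≈ 2.26 mm/hr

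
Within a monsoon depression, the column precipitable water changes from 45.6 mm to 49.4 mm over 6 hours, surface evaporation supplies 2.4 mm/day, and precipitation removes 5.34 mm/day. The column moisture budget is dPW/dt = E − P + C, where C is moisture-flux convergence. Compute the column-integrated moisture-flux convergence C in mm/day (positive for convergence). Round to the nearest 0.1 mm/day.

dPW/dt = (49.4 − 45.6) mm / (6/24 day) = +15.200 mm/day.
C = dPW/dt − E + P = (+15.200) − 2.4 + 5.34 = 18.1 mm/day.

C ≈ 18.1 mm/day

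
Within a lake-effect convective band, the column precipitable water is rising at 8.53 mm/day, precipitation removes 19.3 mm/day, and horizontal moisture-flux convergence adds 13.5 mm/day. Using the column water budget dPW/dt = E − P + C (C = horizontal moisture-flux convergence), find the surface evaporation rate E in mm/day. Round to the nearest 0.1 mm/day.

E ≈ 14.3 mm/day

dPW/dt = +8.53 mm/day.
E = dPW/dt + P − C = (+8.53) + 19.3 − (13.5) = 14.3 mm/day.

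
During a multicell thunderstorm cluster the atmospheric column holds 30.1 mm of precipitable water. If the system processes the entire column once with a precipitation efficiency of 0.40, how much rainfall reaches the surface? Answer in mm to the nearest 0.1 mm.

Rainfall = ε × PW = 0.40 × 30.1 = 12.0 mm.

rainfall ≈ 12.0 mm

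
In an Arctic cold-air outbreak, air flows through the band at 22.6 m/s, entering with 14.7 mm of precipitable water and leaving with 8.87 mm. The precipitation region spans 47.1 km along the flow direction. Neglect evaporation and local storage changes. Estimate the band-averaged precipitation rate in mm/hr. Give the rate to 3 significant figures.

R ≈ 10.1 mm/hr

Column moisture flux per unit crosswind length is F = V × PW.
Inflow: F_in = 22.6 × 14.7 = 332.22 mm·m/s
Outflow: F_out = 22.6 × 8.87 = 200.462 mm·m/s
Steady-state rate R = (F_in − F_out)/L = (332.22 − 200.462) / 47100 m = 2.797e-03 mm/s.
R = 2.797e-03 × 3600 = 10.1 mm/hr.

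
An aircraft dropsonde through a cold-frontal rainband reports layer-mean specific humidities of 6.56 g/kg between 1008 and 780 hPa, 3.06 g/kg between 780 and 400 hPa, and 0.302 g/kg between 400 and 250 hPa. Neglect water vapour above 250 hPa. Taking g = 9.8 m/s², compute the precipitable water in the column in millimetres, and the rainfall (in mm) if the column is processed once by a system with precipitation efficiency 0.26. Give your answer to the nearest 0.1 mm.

Precipitable water is the column-integrated vapour mass per unit area: PW = (1/g) Σ q̄ Δp, with q in kg/kg and Δp in Pa (1 kg/m² of water = 1 mm).
Layer 1008–780 hPa: Δp = 228 hPa = 22800 Pa, q̄ = 0.00656 kg/kg → 0.00656 × 22800 / 9.8 = 15.26 mm
Layer 780–400 hPa: Δp = 380 hPa = 38000 Pa, q̄ = 0.00306 kg/kg → 0.00306 × 38000 / 9.8 = 11.87 mm
Layer 400–250 hPa: Δp = 150 hPa = 15000 Pa, q̄ = 0.000302 kg/kg → 0.000302 × 15000 / 9.8 = 0.46 mm
PW = 15.26 + 11.87 + 0.46 = 27.59 ≈ 27.6 mm.
Rainfall = ε × PW = 0.26 × 27.6 = 7.2 mm.

PW ≈ 27.6 mm; rainfall ≈ 7.2 mm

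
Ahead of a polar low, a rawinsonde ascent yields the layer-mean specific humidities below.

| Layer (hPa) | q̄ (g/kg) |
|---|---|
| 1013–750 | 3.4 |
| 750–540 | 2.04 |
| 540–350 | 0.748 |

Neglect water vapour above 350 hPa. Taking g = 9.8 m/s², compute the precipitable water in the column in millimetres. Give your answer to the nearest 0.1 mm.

PW ≈ 14.9 mm

Precipitable water is the column-integrated vapour mass per unit area: PW = (1/g) Σ q̄ Δp, with q in kg/kg and Δp in Pa (1 kg/m² of water = 1 mm).
Layer 1013–750 hPa: Δp = 263 hPa = 26300 Pa, q̄ = 0.0034 kg/kg → 0.0034 × 26300 / 9.8 = 9.12 mm
Layer 750–540 hPa: Δp = 210 hPa = 21000 Pa, q̄ = 0.00204 kg/kg → 0.00204 × 21000 / 9.8 = 4.37 mm
Layer 540–350 hPa: Δp = 190 hPa = 19000 Pa, q̄ = 0.000748 kg/kg → 0.000748 × 19000 / 9.8 = 1.45 mm
PW = 9.12 + 4.37 + 1.45 = 14.94 ≈ 14.9 mm.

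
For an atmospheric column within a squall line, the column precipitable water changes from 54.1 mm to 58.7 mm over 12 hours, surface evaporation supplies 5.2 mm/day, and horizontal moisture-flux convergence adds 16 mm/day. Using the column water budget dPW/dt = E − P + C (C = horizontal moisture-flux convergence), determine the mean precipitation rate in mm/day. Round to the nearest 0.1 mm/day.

P ≈ 12.0 mm/day

dPW/dt = (58.7 − 54.1) mm / (12/24 day) = +9.200 mm/day.
P = E + C − dPW/dt = 5.2 + (16) − (+9.200) = 12.0 mm/day.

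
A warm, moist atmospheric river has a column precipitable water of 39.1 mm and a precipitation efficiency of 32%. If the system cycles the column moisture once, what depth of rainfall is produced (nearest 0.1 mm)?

rainfall ≈ 12.5 mm

Rainfall = ε × PW = 0.32 × 39.1 = 12.5 mm.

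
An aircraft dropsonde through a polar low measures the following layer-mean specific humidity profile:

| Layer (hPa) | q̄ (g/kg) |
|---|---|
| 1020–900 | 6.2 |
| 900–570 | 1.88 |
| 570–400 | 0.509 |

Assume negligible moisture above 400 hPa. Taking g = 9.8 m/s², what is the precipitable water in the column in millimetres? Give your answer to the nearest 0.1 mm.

PW ≈ 14.8 mm

Precipitable water is the column-integrated vapour mass per unit area: PW = (1/g) Σ q̄ Δp, with q in kg/kg and Δp in Pa (1 kg/m² of water = 1 mm).
Layer 1020–900 hPa: Δp = 120 hPa = 12000 Pa, q̄ = 0.0062 kg/kg → 0.0062 × 12000 / 9.8 = 7.59 mm
Layer 900–570 hPa: Δp = 330 hPa = 33000 Pa, q̄ = 0.00188 kg/kg → 0.00188 × 33000 / 9.8 = 6.33 mm
Layer 570–400 hPa: Δp = 170 hPa = 17000 Pa, q̄ = 0.000509 kg/kg → 0.000509 × 17000 / 9.8 = 0.88 mm
PW = 7.59 + 6.33 + 0.88 = 14.80 ≈ 14.8 mm.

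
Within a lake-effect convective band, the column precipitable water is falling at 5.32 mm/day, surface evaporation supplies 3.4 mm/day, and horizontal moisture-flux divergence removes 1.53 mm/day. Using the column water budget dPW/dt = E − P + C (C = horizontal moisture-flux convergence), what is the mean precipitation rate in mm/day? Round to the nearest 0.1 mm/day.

P ≈ 7.2 mm/day

dPW/dt = -5.32 mm/day.
P = E + C − dPW/dt = 3.4 + (-1.53) − (-5.32) = 7.2 mm/day.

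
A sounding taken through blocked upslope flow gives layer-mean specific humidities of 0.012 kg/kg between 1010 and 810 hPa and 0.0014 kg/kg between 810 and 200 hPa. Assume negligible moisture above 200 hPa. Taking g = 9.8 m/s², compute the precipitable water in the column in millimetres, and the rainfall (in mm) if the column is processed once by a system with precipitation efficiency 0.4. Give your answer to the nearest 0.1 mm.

PW ≈ 33.2 mm; rainfall ≈ 13.3 mm

Precipitable water is the column-integrated vapour mass per unit area: PW = (1/g) Σ q̄ Δp, with q in kg/kg and Δp in Pa (1 kg/m² of water = 1 mm).
Layer 1010–810 hPa: Δp = 200 hPa = 20000 Pa, q̄ = 0.012 kg/kg → 0.012 × 20000 / 9.8 = 24.49 mm
Layer 810–200 hPa: Δp = 610 hPa = 61000 Pa, q̄ = 0.0014 kg/kg → 0.0014 × 61000 / 9.8 = 8.71 mm
PW = 24.49 + 8.71 = 33.20 ≈ 33.2 mm.
Rainfall = ε × PW = 0.4 × 33.2 = 13.3 mm.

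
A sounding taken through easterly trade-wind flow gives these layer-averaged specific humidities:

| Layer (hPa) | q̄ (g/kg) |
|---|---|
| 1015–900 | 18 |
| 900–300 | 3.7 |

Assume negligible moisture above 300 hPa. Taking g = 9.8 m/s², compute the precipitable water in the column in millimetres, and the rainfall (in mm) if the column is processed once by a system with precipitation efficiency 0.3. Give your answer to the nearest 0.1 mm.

PW ≈ 43.8 mm; rainfall ≈ 13.1 mm

Precipitable water is the column-integrated vapour mass per unit area: PW = (1/g) Σ q̄ Δp, with q in kg/kg and Δp in Pa (1 kg/m² of water = 1 mm).
Layer 1015–900 hPa: Δp = 115 hPa = 11500 Pa, q̄ = 0.018 kg/kg → 0.018 × 11500 / 9.8 = 21.12 mm
Layer 900–300 hPa: Δp = 600 hPa = 60000 Pa, q̄ = 0.0037 kg/kg → 0.0037 × 60000 / 9.8 = 22.65 mm
PW = 21.12 + 22.65 = 43.77 ≈ 43.8 mm.
Rainfall = ε × PW = 0.3 × 43.8 = 13.1 mm.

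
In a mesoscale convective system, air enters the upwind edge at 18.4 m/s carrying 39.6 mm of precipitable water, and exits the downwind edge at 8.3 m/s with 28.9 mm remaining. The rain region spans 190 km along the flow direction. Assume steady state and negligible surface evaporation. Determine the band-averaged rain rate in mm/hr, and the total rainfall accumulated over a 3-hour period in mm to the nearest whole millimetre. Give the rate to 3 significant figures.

R ≈ 9.26 mm/hr; total ≈ 28 mm

Column moisture flux per unit crosswind length is F = V × PW.
Inflow: F_in = 18.4 × 39.6 = 728.64 mm·m/s
Outflow: F_out = 8.3 × 28.9 = 239.87 mm·m/s
Steady-state rate R = (F_in − F_out)/L = (728.64 − 239.87) / 190000 m = 2.572e-03 mm/s.
R = 2.572e-03 × 3600 = 9.26 mm/hr.
Over 3 h: total = 9.26 × 3 = 27.78 ≈ 28 mm.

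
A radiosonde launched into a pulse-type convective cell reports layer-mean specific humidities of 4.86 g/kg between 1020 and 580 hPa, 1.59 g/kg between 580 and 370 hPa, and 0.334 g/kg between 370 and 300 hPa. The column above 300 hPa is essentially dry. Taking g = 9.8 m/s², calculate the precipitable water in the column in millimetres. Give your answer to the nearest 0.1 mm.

Precipitable water is the column-integrated vapour mass per unit area: PW = (1/g) Σ q̄ Δp, with q in kg/kg and Δp in Pa (1 kg/m² of water = 1 mm).
Layer 1020–580 hPa: Δp = 440 hPa = 44000 Pa, q̄ = 0.00486 kg/kg → 0.00486 × 44000 / 9.8 = 21.82 mm
Layer 580–370 hPa: Δp = 210 hPa = 21000 Pa, q̄ = 0.00159 kg/kg → 0.00159 × 21000 / 9.8 = 3.41 mm
Layer 370–300 hPa: Δp = 70 hPa = 7000 Pa, q̄ = 0.000334 kg/kg → 0.000334 × 7000 / 9.8 = 0.24 mm
PW = 21.82 + 3.41 + 0.24 = 25.47 ≈ 25.5 mm.

PW ≈ 25.5 mm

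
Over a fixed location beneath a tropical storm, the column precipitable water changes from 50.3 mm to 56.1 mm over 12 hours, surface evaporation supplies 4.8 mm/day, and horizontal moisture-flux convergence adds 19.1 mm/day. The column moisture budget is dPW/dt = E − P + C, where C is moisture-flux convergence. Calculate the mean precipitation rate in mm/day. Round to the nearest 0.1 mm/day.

dPW/dt = (56.1 − 50.3) mm / (12/24 day) = +11.600 mm/day.
P = E + C − dPW/dt = 4.8 + (19.1) − (+11.600) = 12.3 mm/day.

P ≈ 12.3 mm/day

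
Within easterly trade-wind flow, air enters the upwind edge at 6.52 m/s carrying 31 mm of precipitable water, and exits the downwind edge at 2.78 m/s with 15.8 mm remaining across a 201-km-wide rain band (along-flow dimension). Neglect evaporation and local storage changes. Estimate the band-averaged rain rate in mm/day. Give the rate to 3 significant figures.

R ≈ 68.0 mm/day

Column moisture flux per unit crosswind length is F = V × PW.
Inflow: F_in = 6.52 × 31 = 202.12 mm·m/s
Outflow: F_out = 2.78 × 15.8 = 43.924 mm·m/s
Steady-state rate R = (F_in − F_out)/L = (202.12 − 43.924) / 201000 m = 7.870e-04 mm/s.
R = 7.870e-04 × 3600 × 24 = 68.0 mm/day.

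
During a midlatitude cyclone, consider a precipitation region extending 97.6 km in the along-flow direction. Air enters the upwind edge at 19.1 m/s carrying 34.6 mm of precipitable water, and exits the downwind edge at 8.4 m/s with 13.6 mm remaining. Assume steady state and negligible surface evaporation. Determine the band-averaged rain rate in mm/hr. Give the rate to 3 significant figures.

Column moisture flux per unit crosswind length is F = V × PW.
Inflow: F_in = 19.1 × 34.6 = 660.86 mm·m/s
Outflow: F_out = 8.4 × 13.6 = 114.24 mm·m/s
Steady-state rate R = (F_in − F_out)/L = (660.86 − 114.24) / 97600 m = 5.601e-03 mm/s.
R = 5.601e-03 × 3600 = 20.2 mm/hr.

R ≈ 20.2 mm/hr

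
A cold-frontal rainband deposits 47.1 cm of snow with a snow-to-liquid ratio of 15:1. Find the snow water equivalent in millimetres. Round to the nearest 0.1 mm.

SWE = snow depth / ratio = 47.1 cm / 15 = 3.140 cm = 31.4 mm.

SWE ≈ 31.4 mm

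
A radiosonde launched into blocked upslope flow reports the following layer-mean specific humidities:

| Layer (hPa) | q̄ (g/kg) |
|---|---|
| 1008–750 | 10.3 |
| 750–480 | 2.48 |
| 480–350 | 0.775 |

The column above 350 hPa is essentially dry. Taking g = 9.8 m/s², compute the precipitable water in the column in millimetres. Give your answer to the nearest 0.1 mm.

Precipitable water is the column-integrated vapour mass per unit area: PW = (1/g) Σ q̄ Δp, with q in kg/kg and Δp in Pa (1 kg/m² of water = 1 mm).
Layer 1008–750 hPa: Δp = 258 hPa = 25800 Pa, q̄ = 0.0103 kg/kg → 0.0103 × 25800 / 9.8 = 27.12 mm
Layer 750–480 hPa: Δp = 270 hPa = 27000 Pa, q̄ = 0.00248 kg/kg → 0.00248 × 27000 / 9.8 = 6.83 mm
Layer 480–350 hPa: Δp = 130 hPa = 13000 Pa, q̄ = 0.000775 kg/kg → 0.000775 × 13000 / 9.8 = 1.03 mm
PW = 27.12 + 6.83 + 1.03 = 34.98 ≈ 35.0 mm.

PW ≈ 35.0 mm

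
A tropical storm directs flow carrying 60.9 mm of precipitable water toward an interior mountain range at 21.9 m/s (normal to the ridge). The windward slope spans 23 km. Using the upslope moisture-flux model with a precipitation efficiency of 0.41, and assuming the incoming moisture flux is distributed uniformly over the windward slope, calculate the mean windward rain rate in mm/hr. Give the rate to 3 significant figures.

R ≈ 85.6 mm/hr

Incoming column moisture flux per unit ridge length: F = V × PW = 21.9 × 60.9 = 1333.71 mm·m/s.
Spread over the 23 km slope with efficiency ε = 0.41: R = ε·F/W = 0.41 × 1333.71 / 23000 m = 2.377e-02 mm/s.
R = 2.377e-02 × 3600 = 85.6 mm/hr.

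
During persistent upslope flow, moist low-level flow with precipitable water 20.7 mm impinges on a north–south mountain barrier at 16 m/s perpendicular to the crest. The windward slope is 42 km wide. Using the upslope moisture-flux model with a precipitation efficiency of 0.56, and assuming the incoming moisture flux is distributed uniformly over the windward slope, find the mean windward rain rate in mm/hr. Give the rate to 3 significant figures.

R ≈ 15.9 mm/hr

Incoming column moisture flux per unit ridge length: F = V × PW = 16 × 20.7 = 331.2 mm·m/s.
Spread over the 42 km slope with efficiency ε = 0.56: R = ε·F/W = 0.56 × 331.2 / 42000 m = 4.416e-03 mm/s.
R = 4.416e-03 × 3600 = 15.9 mm/hr.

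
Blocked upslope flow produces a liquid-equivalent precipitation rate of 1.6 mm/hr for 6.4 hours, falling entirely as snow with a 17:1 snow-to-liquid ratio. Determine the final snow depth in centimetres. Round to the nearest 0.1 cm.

snow depth ≈ 17.4 cm

Liquid-equivalent depth = 1.6 × 6.4 = 10.24 mm.
Snow depth = 10.24 mm × 17 = 174.08 mm = 17.4 cm.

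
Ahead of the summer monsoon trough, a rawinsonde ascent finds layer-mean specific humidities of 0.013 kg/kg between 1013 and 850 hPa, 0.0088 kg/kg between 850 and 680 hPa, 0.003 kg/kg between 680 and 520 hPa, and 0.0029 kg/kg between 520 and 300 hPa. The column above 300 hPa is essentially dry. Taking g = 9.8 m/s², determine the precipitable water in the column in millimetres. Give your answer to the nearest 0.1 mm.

Precipitable water is the column-integrated vapour mass per unit area: PW = (1/g) Σ q̄ Δp, with q in kg/kg and Δp in Pa (1 kg/m² of water = 1 mm).
Layer 1013–850 hPa: Δp = 163 hPa = 16300 Pa, q̄ = 0.013 kg/kg → 0.013 × 16300 / 9.8 = 21.62 mm
Layer 850–680 hPa: Δp = 170 hPa = 17000 Pa, q̄ = 0.0088 kg/kg → 0.0088 × 17000 / 9.8 = 15.27 mm
Layer 680–520 hPa: Δp = 160 hPa = 16000 Pa, q̄ = 0.003 kg/kg → 0.003 × 16000 / 9.8 = 4.90 mm
Layer 520–300 hPa: Δp = 220 hPa = 22000 Pa, q̄ = 0.0029 kg/kg → 0.0029 × 22000 / 9.8 = 6.51 mm
PW = 21.62 + 15.27 + 4.90 + 6.51 = 48.30 ≈ 48.3 mm.

PW ≈ 48.3 mm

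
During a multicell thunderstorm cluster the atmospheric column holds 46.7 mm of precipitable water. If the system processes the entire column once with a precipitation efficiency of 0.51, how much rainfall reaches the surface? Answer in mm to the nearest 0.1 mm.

Rainfall = ε × PW = 0.51 × 46.7 = 23.8 mm.

rainfall ≈ 23.8 mm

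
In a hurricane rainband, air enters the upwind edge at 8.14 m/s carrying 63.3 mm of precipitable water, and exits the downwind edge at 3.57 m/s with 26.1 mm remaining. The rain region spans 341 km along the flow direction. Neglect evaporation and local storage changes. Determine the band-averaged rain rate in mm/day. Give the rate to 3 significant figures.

Column moisture flux per unit crosswind length is F = V × PW.
Inflow: F_in = 8.14 × 63.3 = 515.262 mm·m/s
Outflow: F_out = 3.57 × 26.1 = 93.177 mm·m/s
Steady-state rate R = (F_in − F_out)/L = (515.262 − 93.177) / 341000 m = 1.238e-03 mm/s.
R = 1.238e-03 × 3600 × 24 = 107 mm/day.

R ≈ 107 mm/day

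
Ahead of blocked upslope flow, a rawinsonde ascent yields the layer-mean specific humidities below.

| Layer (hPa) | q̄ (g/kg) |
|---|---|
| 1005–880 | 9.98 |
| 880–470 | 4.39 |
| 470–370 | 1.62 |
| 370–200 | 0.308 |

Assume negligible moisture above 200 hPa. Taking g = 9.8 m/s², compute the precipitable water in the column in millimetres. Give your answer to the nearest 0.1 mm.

Precipitable water is the column-integrated vapour mass per unit area: PW = (1/g) Σ q̄ Δp, with q in kg/kg and Δp in Pa (1 kg/m² of water = 1 mm).
Layer 1005–880 hPa: Δp = 125 hPa = 12500 Pa, q̄ = 0.00998 kg/kg → 0.00998 × 12500 / 9.8 = 12.73 mm
Layer 880–470 hPa: Δp = 410 hPa = 41000 Pa, q̄ = 0.00439 kg/kg → 0.00439 × 41000 / 9.8 = 18.37 mm
Layer 470–370 hPa: Δp = 100 hPa = 10000 Pa, q̄ = 0.00162 kg/kg → 0.00162 × 10000 / 9.8 = 1.65 mm
Layer 370–200 hPa: Δp = 170 hPa = 17000 Pa, q̄ = 0.000308 kg/kg → 0.000308 × 17000 / 9.8 = 0.53 mm
PW = 12.73 + 18.37 + 1.65 + 0.53 = 33.28 ≈ 33.3 mm.

PW ≈ 33.3 mm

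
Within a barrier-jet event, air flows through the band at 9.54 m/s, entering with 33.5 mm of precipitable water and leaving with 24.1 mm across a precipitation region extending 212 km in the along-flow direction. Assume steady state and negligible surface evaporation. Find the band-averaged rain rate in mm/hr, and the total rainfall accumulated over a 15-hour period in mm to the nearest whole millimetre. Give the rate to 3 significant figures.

R ≈ 1.52 mm/hr; total ≈ 23 mm

Column moisture flux per unit crosswind length is F = V × PW.
Inflow: F_in = 9.54 × 33.5 = 319.59 mm·m/s
Outflow: F_out = 9.54 × 24.1 = 229.914 mm·m/s
Steady-state rate R = (F_in − F_out)/L = (319.59 − 229.914) / 212000 m = 4.230e-04 mm/s.
R = 4.230e-04 × 3600 = 1.52 mm/hr.
Over 15 h: total = 1.52 × 15 = 22.8 ≈ 23 mm.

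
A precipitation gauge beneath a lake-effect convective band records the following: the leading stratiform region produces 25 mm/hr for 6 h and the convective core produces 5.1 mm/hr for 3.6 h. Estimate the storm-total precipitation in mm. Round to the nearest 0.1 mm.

total ≈ 168.4 mm

Total = Σ Rᵢ Δtᵢ = 25 × 6 + 5.1 × 3.6
      = 150 + 18.36 = 168.4 mm.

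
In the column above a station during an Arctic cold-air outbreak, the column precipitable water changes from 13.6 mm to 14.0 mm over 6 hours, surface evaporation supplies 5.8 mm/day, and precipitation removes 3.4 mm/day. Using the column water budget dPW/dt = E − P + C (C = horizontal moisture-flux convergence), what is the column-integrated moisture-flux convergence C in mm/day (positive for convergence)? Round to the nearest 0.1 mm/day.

dPW/dt = (14.0 − 13.6) mm / (6/24 day) = +1.600 mm/day.
C = dPW/dt − E + P = (+1.600) − 5.8 + 3.4 = -0.8 mm/day.

C ≈ -0.8 mm/day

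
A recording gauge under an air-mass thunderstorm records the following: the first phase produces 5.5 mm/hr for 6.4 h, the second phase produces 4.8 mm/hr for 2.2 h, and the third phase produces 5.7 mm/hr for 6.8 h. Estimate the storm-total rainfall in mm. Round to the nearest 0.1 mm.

total ≈ 84.5 mm

Total = Σ Rᵢ Δtᵢ = 5.5 × 6.4 + 4.8 × 2.2 + 5.7 × 6.8
      = 35.2 + 10.56 + 38.76 = 84.5 mm.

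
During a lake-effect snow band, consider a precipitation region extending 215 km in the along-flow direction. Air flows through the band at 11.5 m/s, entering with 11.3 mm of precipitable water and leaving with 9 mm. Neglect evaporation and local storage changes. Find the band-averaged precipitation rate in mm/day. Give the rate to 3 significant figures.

R ≈ 10.6 mm/day

Column moisture flux per unit crosswind length is F = V × PW.
Inflow: F_in = 11.5 × 11.3 = 129.95 mm·m/s
Outflow: F_out = 11.5 × 9 = 103.5 mm·m/s
Steady-state rate R = (F_in − F_out)/L = (129.95 − 103.5) / 215000 m = 1.230e-04 mm/s.
R = 1.230e-04 × 3600 × 24 = 10.6 mm/day.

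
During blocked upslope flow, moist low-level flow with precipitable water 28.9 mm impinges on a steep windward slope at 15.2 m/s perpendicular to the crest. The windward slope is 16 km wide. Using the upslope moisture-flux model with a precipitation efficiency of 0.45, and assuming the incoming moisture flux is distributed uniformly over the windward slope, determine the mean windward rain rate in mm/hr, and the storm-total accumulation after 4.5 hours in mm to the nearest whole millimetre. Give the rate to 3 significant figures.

R ≈ 44.5 mm/hr; total ≈ 200 mm

Incoming column moisture flux per unit ridge length: F = V × PW = 15.2 × 28.9 = 439.28 mm·m/s.
Spread over the 16 km slope with efficiency ε = 0.45: R = ε·F/W = 0.45 × 439.28 / 16000 m = 1.235e-02 mm/s.
R = 1.235e-02 × 3600 = 44.5 mm/hr.
Over 4.5 h: total = 44.5 × 4.5 = 200.25 ≈ 200 mm.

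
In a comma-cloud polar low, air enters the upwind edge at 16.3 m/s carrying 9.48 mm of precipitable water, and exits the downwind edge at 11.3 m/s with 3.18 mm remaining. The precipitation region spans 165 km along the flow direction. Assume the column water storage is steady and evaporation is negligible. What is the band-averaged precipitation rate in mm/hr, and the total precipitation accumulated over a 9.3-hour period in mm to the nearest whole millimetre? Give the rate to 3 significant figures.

Column moisture flux per unit crosswind length is F = V × PW.
Inflow: F_in = 16.3 × 9.48 = 154.524 mm·m/s
Outflow: F_out = 11.3 × 3.18 = 35.934 mm·m/s
Steady-state rate R = (F_in − F_out)/L = (154.524 − 35.934) / 165000 m = 7.187e-04 mm/s.
R = 7.187e-04 × 3600 = 2.59 mm/hr.
Over 9.3 h: total = 2.59 × 9.3 = 24.087 ≈ 24 mm.

R ≈ 2.59 mm/hr; total ≈ 24 mm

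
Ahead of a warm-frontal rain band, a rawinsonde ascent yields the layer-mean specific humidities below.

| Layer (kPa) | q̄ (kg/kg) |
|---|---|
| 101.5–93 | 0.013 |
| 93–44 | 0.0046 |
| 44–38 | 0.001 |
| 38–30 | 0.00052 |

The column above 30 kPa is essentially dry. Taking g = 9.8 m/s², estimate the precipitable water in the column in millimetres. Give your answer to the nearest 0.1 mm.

Precipitable water is the column-integrated vapour mass per unit area: PW = (1/g) Σ q̄ Δp, with q in kg/kg and Δp in Pa (1 kg/m² of water = 1 mm).
Layer 101.5–93 kPa: Δp = 85 hPa = 8500 Pa, q̄ = 0.013 kg/kg → 0.013 × 8500 / 9.8 = 11.28 mm
Layer 93–44 kPa: Δp = 490 hPa = 49000 Pa, q̄ = 0.0046 kg/kg → 0.0046 × 49000 / 9.8 = 23.00 mm
Layer 44–38 kPa: Δp = 60 hPa = 6000 Pa, q̄ = 0.001 kg/kg → 0.001 × 6000 / 9.8 = 0.61 mm
Layer 38–30 kPa: Δp = 80 hPa = 8000 Pa, q̄ = 0.00052 kg/kg → 0.00052 × 8000 / 9.8 = 0.42 mm
PW = 11.28 + 23.00 + 0.61 + 0.42 = 35.31 ≈ 35.3 mm.

PW ≈ 35.3 mm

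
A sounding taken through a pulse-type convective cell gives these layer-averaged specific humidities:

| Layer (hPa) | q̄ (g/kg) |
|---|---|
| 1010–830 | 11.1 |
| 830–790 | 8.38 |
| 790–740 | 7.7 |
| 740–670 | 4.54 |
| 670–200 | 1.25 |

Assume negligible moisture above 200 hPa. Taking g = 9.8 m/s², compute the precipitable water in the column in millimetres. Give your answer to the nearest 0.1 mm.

PW ≈ 37.0 mm

Precipitable water is the column-integrated vapour mass per unit area: PW = (1/g) Σ q̄ Δp, with q in kg/kg and Δp in Pa (1 kg/m² of water = 1 mm).
Layer 1010–830 hPa: Δp = 180 hPa = 18000 Pa, q̄ = 0.0111 kg/kg → 0.0111 × 18000 / 9.8 = 20.39 mm
Layer 830–790 hPa: Δp = 40 hPa = 4000 Pa, q̄ = 0.00838 kg/kg → 0.00838 × 4000 / 9.8 = 3.42 mm
Layer 790–740 hPa: Δp = 50 hPa = 5000 Pa, q̄ = 0.0077 kg/kg → 0.0077 × 5000 / 9.8 = 3.93 mm
Layer 740–670 hPa: Δp = 70 hPa = 7000 Pa, q̄ = 0.00454 kg/kg → 0.00454 × 7000 / 9.8 = 3.24 mm
Layer 670–200 hPa: Δp = 470 hPa = 47000 Pa, q̄ = 0.00125 kg/kg → 0.00125 × 47000 / 9.8 = 5.99 mm
PW = 20.39 + 3.42 + 3.93 + 3.24 + 5.99 = 36.97 ≈ 37.0 mm.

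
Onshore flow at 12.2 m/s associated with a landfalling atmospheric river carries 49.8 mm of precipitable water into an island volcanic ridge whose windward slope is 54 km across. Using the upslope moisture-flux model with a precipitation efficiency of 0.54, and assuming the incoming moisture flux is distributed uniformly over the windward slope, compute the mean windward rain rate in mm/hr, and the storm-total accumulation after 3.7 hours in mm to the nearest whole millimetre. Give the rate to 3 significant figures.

Incoming column moisture flux per unit ridge length: F = V × PW = 12.2 × 49.8 = 607.56 mm·m/s.
Spread over the 54 km slope with efficiency ε = 0.54: R = ε·F/W = 0.54 × 607.56 / 54000 m = 6.076e-03 mm/s.
R = 6.076e-03 × 3600 = 21.9 mm/hr.
Over 3.7 h: total = 21.9 × 3.7 = 81.03 ≈ 81 mm.

R ≈ 21.9 mm/hr; total ≈ 81 mm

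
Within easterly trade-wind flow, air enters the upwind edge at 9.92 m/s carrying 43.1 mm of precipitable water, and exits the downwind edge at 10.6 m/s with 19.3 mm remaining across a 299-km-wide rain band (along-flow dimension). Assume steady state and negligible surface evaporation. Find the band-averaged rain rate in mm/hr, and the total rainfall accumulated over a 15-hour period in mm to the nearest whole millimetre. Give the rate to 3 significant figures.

Column moisture flux per unit crosswind length is F = V × PW.
Inflow: F_in = 9.92 × 43.1 = 427.552 mm·m/s
Outflow: F_out = 10.6 × 19.3 = 204.58 mm·m/s
Steady-state rate R = (F_in − F_out)/L = (427.552 − 204.58) / 299000 m = 7.457e-04 mm/s.
R = 7.457e-04 × 3600 = 2.68 mm/hr.
Over 15 h: total = 2.68 × 15 = 40.2 ≈ 40 mm.

R ≈ 2.68 mm/hr; total ≈ 40 mm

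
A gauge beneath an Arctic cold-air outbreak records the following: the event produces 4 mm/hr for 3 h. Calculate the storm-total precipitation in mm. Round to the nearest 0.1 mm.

Total = Σ Rᵢ Δtᵢ = 4 × 3
      = 12 = 12.0 mm.

total ≈ 12.0 mm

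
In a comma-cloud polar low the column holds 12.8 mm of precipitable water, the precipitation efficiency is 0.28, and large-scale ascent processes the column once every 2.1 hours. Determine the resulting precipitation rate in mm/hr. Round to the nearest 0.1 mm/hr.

Each overturning extracts ε × PW = 0.28 × 12.8 = 3.584 mm.
Rate = ε·PW / τ = 3.584 / 2.1 h = 1.7 mm/hr.

R ≈ 1.7 mm/hr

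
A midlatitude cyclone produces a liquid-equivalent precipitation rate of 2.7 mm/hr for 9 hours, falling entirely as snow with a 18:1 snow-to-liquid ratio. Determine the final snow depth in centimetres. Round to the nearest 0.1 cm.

Liquid-equivalent depth = 2.7 × 9 = 24.3 mm.
Snow depth = 24.3 mm × 18 = 437.4 mm = 43.7 cm.

snow depth ≈ 43.7 cm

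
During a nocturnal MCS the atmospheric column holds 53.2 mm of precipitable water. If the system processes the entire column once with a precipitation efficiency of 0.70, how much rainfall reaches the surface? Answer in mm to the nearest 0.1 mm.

Rainfall = ε × PW = 0.70 × 53.2 = 37.2 mm.

rainfall ≈ 37.2 mm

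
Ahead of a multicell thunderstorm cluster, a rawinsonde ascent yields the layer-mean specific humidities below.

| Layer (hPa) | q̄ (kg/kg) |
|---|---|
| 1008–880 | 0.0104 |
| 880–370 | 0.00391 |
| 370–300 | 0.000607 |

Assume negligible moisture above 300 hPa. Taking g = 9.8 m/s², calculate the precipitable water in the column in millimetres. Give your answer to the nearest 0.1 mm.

PW ≈ 34.4 mm

Precipitable water is the column-integrated vapour mass per unit area: PW = (1/g) Σ q̄ Δp, with q in kg/kg and Δp in Pa (1 kg/m² of water = 1 mm).
Layer 1008–880 hPa: Δp = 128 hPa = 12800 Pa, q̄ = 0.0104 kg/kg → 0.0104 × 12800 / 9.8 = 13.58 mm
Layer 880–370 hPa: Δp = 510 hPa = 51000 Pa, q̄ = 0.00391 kg/kg → 0.00391 × 51000 / 9.8 = 20.35 mm
Layer 370–300 hPa: Δp = 70 hPa = 7000 Pa, q̄ = 0.000607 kg/kg → 0.000607 × 7000 / 9.8 = 0.43 mm
PW = 13.58 + 20.35 + 0.43 = 34.36 ≈ 34.4 mm.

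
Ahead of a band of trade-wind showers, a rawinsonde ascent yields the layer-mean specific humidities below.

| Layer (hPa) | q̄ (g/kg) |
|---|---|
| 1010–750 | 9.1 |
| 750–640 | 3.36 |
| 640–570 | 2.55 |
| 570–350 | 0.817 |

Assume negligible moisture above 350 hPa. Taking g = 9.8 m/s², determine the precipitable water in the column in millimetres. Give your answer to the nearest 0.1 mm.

PW ≈ 31.6 mm

Precipitable water is the column-integrated vapour mass per unit area: PW = (1/g) Σ q̄ Δp, with q in kg/kg and Δp in Pa (1 kg/m² of water = 1 mm).
Layer 1010–750 hPa: Δp = 260 hPa = 26000 Pa, q̄ = 0.0091 kg/kg → 0.0091 × 26000 / 9.8 = 24.14 mm
Layer 750–640 hPa: Δp = 110 hPa = 11000 Pa, q̄ = 0.00336 kg/kg → 0.00336 × 11000 / 9.8 = 3.77 mm
Layer 640–570 hPa: Δp = 70 hPa = 7000 Pa, q̄ = 0.00255 kg/kg → 0.00255 × 7000 / 9.8 = 1.82 mm
Layer 570–350 hPa: Δp = 220 hPa = 22000 Pa, q̄ = 0.000817 kg/kg → 0.000817 × 22000 / 9.8 = 1.83 mm
PW = 24.14 + 3.77 + 1.82 + 1.83 = 31.56 ≈ 31.6 mm.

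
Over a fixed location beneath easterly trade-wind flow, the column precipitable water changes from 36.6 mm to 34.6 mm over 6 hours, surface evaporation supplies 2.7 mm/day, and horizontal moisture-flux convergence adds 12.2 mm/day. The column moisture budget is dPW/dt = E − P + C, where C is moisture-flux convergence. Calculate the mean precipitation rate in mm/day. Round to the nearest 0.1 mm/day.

P ≈ 22.9 mm/day

dPW/dt = (34.6 − 36.6) mm / (6/24 day) = -8.000 mm/day.
P = E + C − dPW/dt = 2.7 + (12.2) − (-8.000) = 22.9 mm/day.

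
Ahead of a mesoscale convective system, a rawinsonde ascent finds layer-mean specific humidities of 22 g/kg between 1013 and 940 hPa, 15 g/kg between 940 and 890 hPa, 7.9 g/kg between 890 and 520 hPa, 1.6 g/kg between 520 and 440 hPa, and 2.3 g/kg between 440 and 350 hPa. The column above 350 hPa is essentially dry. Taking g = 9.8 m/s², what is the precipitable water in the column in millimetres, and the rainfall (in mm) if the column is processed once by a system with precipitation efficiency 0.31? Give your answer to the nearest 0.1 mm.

Precipitable water is the column-integrated vapour mass per unit area: PW = (1/g) Σ q̄ Δp, with q in kg/kg and Δp in Pa (1 kg/m² of water = 1 mm).
Layer 1013–940 hPa: Δp = 73 hPa = 7300 Pa, q̄ = 0.022 kg/kg → 0.022 × 7300 / 9.8 = 16.39 mm
Layer 940–890 hPa: Δp = 50 hPa = 5000 Pa, q̄ = 0.015 kg/kg → 0.015 × 5000 / 9.8 = 7.65 mm
Layer 890–520 hPa: Δp = 370 hPa = 37000 Pa, q̄ = 0.0079 kg/kg → 0.0079 × 37000 / 9.8 = 29.83 mm
Layer 520–440 hPa: Δp = 80 hPa = 8000 Pa, q̄ = 0.0016 kg/kg → 0.0016 × 8000 / 9.8 = 1.31 mm
Layer 440–350 hPa: Δp = 90 hPa = 9000 Pa, q̄ = 0.0023 kg/kg → 0.0023 × 9000 / 9.8 = 2.11 mm
PW = 16.39 + 7.65 + 29.83 + 1.31 + 2.11 = 57.29 ≈ 57.3 mm.
Rainfall = ε × PW = 0.31 × 57.3 = 17.8 mm.

PW ≈ 57.3 mm; rainfall ≈ 17.8 mm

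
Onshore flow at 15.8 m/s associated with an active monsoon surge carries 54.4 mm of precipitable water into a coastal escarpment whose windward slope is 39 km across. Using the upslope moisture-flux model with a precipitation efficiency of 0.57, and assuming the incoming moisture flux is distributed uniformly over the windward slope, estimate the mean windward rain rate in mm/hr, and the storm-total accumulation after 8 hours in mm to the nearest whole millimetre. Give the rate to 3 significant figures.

R ≈ 45.2 mm/hr; total ≈ 362 mm

Incoming column moisture flux per unit ridge length: F = V × PW = 15.8 × 54.4 = 859.52 mm·m/s.
Spread over the 39 km slope with efficiency ε = 0.57: R = ε·F/W = 0.57 × 859.52 / 39000 m = 1.256e-02 mm/s.
R = 1.256e-02 × 3600 = 45.2 mm/hr.
Over 8 h: total = 45.2 × 8 = 361.6 ≈ 362 mm.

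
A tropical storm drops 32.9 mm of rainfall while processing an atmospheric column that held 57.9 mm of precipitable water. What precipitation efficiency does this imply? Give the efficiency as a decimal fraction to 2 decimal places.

ε ≈ 0.57

ε = rainfall / PW = 32.9 / 57.9 = 0.57.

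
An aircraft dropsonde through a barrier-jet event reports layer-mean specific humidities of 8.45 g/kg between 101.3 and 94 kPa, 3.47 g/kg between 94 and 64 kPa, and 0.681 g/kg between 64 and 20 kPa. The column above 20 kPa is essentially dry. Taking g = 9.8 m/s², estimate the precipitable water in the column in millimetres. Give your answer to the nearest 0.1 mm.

PW ≈ 20.0 mm

Precipitable water is the column-integrated vapour mass per unit area: PW = (1/g) Σ q̄ Δp, with q in kg/kg and Δp in Pa (1 kg/m² of water = 1 mm).
Layer 101.3–94 kPa: Δp = 73 hPa = 7300 Pa, q̄ = 0.00845 kg/kg → 0.00845 × 7300 / 9.8 = 6.29 mm
Layer 94–64 kPa: Δp = 300 hPa = 30000 Pa, q̄ = 0.00347 kg/kg → 0.00347 × 30000 / 9.8 = 10.62 mm
Layer 64–20 kPa: Δp = 440 hPa = 44000 Pa, q̄ = 0.000681 kg/kg → 0.000681 × 44000 / 9.8 = 3.06 mm
PW = 6.29 + 10.62 + 3.06 = 19.97 ≈ 20.0 mm.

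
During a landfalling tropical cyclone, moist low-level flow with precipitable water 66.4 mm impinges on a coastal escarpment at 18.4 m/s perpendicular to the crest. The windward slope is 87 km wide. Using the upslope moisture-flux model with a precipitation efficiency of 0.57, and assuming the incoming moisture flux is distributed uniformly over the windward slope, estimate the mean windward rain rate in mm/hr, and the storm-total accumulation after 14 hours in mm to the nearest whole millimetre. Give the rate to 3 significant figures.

Incoming column moisture flux per unit ridge length: F = V × PW = 18.4 × 66.4 = 1221.76 mm·m/s.
Spread over the 87 km slope with efficiency ε = 0.57: R = ε·F/W = 0.57 × 1221.76 / 87000 m = 8.005e-03 mm/s.
R = 8.005e-03 × 3600 = 28.8 mm/hr.
Over 14 h: total = 28.8 × 14 = 403.2 ≈ 403 mm.

R ≈ 28.8 mm/hr; total ≈ 403 mm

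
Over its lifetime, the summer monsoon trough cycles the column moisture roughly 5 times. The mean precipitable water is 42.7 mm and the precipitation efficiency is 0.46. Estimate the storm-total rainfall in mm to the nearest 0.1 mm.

Each cycle deposits ε × PW = 0.46 × 42.7 = 19.642 mm.
Over 5 cycles: 5 × 19.642 = 98.2 mm.

rainfall ≈ 98.2 mm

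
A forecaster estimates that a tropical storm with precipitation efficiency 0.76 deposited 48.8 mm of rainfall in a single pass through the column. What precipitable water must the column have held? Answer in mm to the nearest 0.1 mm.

PW ≈ 64.2 mm

PW = rainfall / ε = 48.8 / 0.76 = 64.2 mm.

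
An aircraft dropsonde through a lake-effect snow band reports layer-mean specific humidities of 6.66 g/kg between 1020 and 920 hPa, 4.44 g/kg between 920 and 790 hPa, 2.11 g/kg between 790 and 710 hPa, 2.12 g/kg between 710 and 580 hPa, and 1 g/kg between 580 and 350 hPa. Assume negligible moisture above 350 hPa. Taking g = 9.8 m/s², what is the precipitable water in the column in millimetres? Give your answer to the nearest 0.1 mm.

Precipitable water is the column-integrated vapour mass per unit area: PW = (1/g) Σ q̄ Δp, with q in kg/kg and Δp in Pa (1 kg/m² of water = 1 mm).
Layer 1020–920 hPa: Δp = 100 hPa = 10000 Pa, q̄ = 0.00666 kg/kg → 0.00666 × 10000 / 9.8 = 6.80 mm
Layer 920–790 hPa: Δp = 130 hPa = 13000 Pa, q̄ = 0.00444 kg/kg → 0.00444 × 13000 / 9.8 = 5.89 mm
Layer 790–710 hPa: Δp = 80 hPa = 8000 Pa, q̄ = 0.00211 kg/kg → 0.00211 × 8000 / 9.8 = 1.72 mm
Layer 710–580 hPa: Δp = 130 hPa = 13000 Pa, q̄ = 0.00212 kg/kg → 0.00212 × 13000 / 9.8 = 2.81 mm
Layer 580–350 hPa: Δp = 230 hPa = 23000 Pa, q̄ = 0.001 kg/kg → 0.001 × 23000 / 9.8 = 2.35 mm
PW = 6.80 + 5.89 + 1.72 + 2.81 + 2.35 = 19.57 ≈ 19.6 mm.

PW ≈ 19.6 mm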